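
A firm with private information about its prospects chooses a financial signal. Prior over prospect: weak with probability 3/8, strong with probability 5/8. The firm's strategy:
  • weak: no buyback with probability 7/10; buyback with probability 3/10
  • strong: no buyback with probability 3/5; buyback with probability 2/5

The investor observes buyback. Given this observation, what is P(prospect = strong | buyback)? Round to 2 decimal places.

P(buyback) = (3/8)·(3/10) + (5/8)·(2/5) = 29/80
P(strong | buyback) = ((5/8)·(2/5)) / (29/80) = (1/4) / (29/80) = 20/29

0.69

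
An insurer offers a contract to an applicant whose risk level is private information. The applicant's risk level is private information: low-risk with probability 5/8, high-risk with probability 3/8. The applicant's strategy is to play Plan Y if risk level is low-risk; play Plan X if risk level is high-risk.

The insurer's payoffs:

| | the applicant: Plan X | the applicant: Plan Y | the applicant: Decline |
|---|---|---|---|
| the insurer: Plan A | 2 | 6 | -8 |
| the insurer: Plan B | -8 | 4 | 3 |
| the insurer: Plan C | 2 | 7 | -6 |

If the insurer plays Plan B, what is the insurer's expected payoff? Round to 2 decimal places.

E[Plan B] = 5/8·4 + 3/8·(-8) = 5/2 + (-3) = -1/2

-0.50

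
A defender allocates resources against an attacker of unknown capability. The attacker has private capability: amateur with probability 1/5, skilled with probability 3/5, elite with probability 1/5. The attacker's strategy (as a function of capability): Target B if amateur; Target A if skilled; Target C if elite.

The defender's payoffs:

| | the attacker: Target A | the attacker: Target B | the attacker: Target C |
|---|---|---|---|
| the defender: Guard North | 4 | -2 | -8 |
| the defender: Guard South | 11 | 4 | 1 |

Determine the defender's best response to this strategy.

E[Guard North] = 1/5·(-2) + 3/5·(4) + 1/5·(-8) = 2/5
E[Guard South] = 1/5·(4) + 3/5·(11) + 1/5·(1) = 38/5
Best response: Guard South (38/5 is the largest).

Guard South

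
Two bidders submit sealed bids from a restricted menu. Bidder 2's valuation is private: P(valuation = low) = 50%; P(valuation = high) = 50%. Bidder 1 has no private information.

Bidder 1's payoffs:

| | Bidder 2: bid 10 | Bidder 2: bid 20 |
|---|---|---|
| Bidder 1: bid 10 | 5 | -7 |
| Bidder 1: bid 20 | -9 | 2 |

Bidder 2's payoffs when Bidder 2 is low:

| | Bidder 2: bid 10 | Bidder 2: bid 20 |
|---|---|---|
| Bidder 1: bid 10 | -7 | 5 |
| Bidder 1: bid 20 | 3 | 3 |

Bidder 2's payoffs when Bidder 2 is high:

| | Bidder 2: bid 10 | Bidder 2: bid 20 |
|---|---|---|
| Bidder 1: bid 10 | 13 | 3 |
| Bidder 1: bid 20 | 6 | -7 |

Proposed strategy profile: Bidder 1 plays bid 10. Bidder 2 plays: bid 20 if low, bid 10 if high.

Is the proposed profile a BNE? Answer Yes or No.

Bidder 1 plays bid 10: E[bid 10] = 0.5·(-7) + 0.5·(5) = -1; E[bid 20] = -3.5. Best-responding. ✓
Bidder 2 (valuation low), facing bid 10: bid 10 gives -7, bid 20 gives 5. Proposed bid 20 is best. ✓
Bidder 2 (valuation high), facing bid 10: bid 10 gives 13, bid 20 gives 3. Proposed bid 10 is best. ✓

Yes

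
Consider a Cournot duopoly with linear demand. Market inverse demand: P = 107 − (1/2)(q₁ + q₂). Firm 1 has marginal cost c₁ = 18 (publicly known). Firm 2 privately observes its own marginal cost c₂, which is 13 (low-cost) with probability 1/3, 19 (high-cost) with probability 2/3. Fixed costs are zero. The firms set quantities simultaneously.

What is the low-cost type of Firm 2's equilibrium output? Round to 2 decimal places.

64.67

Type-c best response for Firm 2: q₂(c) = (107 − c) − q₁/2.
Firm 1 maximizes expected profit; its first-order condition is 107 − q₁ − (1/2)E[q₂] − 18 = 0.
Substituting E[q₂] and solving: E[c₂] = 17, so q₁ = (107 − 2·18 + 17)/(3/2) = 58.6667.
q₂(low-cost) = (107 − 13 − (1/2)·58.6667) = 64.6667.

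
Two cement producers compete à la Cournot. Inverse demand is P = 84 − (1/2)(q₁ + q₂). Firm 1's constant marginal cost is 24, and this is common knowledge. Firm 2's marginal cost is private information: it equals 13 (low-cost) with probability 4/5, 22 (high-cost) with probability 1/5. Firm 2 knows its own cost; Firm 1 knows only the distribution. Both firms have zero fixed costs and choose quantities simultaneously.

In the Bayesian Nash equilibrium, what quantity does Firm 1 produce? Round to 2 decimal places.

33.87

Type-c best response for Firm 2: q₂(c) = (84 − c) − q₁/2.
Firm 1 maximizes expected profit; its first-order condition is 84 − q₁ − (1/2)E[q₂] − 24 = 0.
Substituting E[q₂] and solving: E[c₂] = 14.8, so q₁ = (84 − 2·24 + 14.8)/(3/2) = 33.8667.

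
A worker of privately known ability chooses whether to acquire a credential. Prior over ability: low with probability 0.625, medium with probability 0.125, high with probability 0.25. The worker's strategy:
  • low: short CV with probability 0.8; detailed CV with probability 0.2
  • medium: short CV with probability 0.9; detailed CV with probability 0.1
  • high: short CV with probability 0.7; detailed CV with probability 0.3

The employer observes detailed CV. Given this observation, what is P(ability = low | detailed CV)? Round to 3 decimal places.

0.588

P(detailed CV) = 0.625·0.2 + 0.125·0.1 + 0.25·0.3 = 0.2125
P(low | detailed CV) = (0.625·0.2) / 0.2125 = 0.125 / 0.2125 = 0.588235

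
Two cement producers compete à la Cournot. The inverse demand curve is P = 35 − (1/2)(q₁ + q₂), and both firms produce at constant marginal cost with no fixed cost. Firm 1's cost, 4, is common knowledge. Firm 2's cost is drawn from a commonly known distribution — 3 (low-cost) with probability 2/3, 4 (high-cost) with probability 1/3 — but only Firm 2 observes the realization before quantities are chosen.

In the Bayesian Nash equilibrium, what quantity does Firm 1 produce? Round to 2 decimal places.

Firm 2 with cost c maximizes (35 − (1/2)(q₁+q₂) − c)·q₂, giving q₂(c) = (35 − c − (1/2)q₁).
E[c₂] = 2/3·3 + 1/3·4 = 3.33333
Firm 1's FOC against E[q₂] yields q₁ = (35 − 2·4 + E[c₂])/(3/2) = (35 − 8 + 3.33333)/(3/2) = 20.2222.

20.22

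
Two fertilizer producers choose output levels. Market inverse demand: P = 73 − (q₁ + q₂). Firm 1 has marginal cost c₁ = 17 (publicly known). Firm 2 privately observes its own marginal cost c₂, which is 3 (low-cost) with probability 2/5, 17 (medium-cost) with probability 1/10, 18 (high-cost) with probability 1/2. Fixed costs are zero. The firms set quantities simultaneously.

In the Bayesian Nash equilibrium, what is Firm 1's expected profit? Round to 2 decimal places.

Type-c best response for Firm 2: q₂(c) = (73 − c)/2 − q₁/2.
Firm 1 maximizes expected profit; its first-order condition is 73 − 2q₁ − E[q₂] − 17 = 0.
Substituting E[q₂] and solving: E[c₂] = 11.9, so q₁ = (73 − 2·17 + 11.9)/3 = 16.9667.
E[P] = 73 − (q₁ + E[q₂]) = 33.9667; Firm 1's expected profit = (E[P] − 17)·q₁ = (33.9667 − 17)·16.9667 = 287.868.

287.87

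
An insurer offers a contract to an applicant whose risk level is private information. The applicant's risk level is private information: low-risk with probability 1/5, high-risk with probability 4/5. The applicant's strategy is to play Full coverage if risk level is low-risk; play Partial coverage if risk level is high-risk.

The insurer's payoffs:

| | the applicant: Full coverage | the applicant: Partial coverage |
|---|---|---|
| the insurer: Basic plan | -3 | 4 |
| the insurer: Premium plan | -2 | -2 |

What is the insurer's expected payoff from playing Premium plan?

-2

E[Premium plan] = 1/5·(-2) + 4/5·(-2) = (-2/5) + (-8/5) = -2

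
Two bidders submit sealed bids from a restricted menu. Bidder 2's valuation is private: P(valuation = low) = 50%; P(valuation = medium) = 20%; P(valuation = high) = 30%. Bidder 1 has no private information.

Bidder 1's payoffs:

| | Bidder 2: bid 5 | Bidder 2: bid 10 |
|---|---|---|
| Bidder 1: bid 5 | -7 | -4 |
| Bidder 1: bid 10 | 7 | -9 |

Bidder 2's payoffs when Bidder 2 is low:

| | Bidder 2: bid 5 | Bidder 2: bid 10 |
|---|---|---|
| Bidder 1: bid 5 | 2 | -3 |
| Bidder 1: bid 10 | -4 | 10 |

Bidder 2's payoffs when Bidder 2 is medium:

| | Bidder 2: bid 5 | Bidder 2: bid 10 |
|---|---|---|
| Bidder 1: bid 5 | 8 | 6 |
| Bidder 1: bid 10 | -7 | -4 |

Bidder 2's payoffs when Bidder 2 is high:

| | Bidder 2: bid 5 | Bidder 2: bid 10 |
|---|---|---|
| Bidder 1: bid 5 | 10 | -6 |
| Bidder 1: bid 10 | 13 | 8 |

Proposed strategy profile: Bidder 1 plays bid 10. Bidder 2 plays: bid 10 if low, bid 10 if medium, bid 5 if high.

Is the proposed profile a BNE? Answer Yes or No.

Bidder 1 plays bid 10: E[bid 10] = 0.5·(-9) + 0.2·(-9) + 0.3·(7) = -4.2; E[bid 5] = -4.9. Best-responding. ✓
Bidder 2 (valuation low), facing bid 10: bid 5 gives -4, bid 10 gives 10. Proposed bid 10 is best. ✓
Bidder 2 (valuation medium), facing bid 10: bid 5 gives -7, bid 10 gives -4. Proposed bid 10 is best. ✓
Bidder 2 (valuation high), facing bid 10: bid 5 gives 13, bid 10 gives 8. Proposed bid 5 is best. ✓

Yes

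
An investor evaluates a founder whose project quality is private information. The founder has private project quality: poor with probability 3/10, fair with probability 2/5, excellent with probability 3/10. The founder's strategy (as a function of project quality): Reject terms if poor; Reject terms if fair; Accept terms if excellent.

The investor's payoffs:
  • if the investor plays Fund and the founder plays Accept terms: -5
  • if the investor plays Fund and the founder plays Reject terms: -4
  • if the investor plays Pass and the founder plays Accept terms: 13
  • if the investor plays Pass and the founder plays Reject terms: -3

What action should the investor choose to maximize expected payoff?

Compute the investor's expected payoff for each action, taking the expectation over the founder's type.
E[Fund] = 3/10·(-4) + 2/5·(-4) + 3/10·(-5) = -43/10
E[Pass] = 3/10·(-3) + 2/5·(-3) + 3/10·(13) = 9/5
Best response: Pass (9/5 is the largest).

Pass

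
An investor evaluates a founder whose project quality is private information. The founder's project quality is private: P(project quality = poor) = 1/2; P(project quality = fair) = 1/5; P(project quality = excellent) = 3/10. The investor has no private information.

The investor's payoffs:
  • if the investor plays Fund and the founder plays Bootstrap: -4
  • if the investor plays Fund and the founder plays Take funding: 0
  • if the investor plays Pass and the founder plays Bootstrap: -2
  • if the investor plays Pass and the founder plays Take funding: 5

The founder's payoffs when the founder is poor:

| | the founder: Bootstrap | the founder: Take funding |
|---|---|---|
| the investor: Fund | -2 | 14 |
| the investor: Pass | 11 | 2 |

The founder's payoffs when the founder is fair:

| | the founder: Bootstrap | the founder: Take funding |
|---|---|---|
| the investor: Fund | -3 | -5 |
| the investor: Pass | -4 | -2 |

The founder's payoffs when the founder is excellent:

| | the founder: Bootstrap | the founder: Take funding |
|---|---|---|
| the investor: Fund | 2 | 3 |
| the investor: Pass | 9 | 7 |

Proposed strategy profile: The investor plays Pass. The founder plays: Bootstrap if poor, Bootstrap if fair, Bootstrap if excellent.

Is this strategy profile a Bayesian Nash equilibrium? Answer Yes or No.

No

The investor plays Pass: E[Pass] = 1/2·(-2) + 1/5·(-2) + 3/10·(-2) = -2; E[Fund] = -4. Best-responding. ✓
The founder (project quality poor), facing Pass: Bootstrap gives 11, Take funding gives 2. Proposed Bootstrap is best. ✓
The founder (project quality fair), facing Pass: Bootstrap gives -4, Take funding gives -2. Proposed Bootstrap is not best — profitable deviation exists. ✗
The founder (project quality excellent), facing Pass: Bootstrap gives 9, Take funding gives 7. Proposed Bootstrap is best. ✓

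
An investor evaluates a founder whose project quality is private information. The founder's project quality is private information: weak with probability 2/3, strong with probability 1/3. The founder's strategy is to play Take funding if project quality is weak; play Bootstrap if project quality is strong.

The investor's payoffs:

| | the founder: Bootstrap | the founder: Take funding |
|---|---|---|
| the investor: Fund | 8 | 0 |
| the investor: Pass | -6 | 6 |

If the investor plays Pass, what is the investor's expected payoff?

2

E[Pass] = 2/3·6 + 1/3·(-6) = 4 + (-2) = 2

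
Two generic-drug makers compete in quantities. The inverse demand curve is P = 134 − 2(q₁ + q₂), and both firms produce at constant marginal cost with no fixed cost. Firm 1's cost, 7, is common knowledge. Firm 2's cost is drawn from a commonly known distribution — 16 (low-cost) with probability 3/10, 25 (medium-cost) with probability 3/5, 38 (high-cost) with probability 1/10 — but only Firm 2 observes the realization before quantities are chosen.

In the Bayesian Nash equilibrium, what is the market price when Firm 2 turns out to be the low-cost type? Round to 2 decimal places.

Type-c best response for Firm 2: q₂(c) = (134 − c)/4 − q₁/2.
Firm 1 maximizes expected profit; its first-order condition is 134 − 4q₁ − 2E[q₂] − 7 = 0.
Substituting E[q₂] and solving: E[c₂] = 23.6, so q₁ = (134 − 2·7 + 23.6)/6 = 23.9333.
q₂(low-cost) = 17.5333, so P = 134 − 2·(23.9333 + 17.5333) = 51.0667.

51.07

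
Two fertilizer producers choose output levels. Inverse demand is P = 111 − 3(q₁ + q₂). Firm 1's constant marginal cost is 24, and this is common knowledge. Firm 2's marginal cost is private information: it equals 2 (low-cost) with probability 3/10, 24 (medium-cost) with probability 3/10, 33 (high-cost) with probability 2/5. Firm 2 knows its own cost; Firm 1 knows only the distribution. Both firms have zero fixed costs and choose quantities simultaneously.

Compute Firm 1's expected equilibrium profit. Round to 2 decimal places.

Type-c best response for Firm 2: q₂(c) = (111 − c)/6 − q₁/2.
Firm 1 maximizes expected profit; its first-order condition is 111 − 6q₁ − 3E[q₂] − 24 = 0.
Substituting E[q₂] and solving: E[c₂] = 21, so q₁ = (111 − 2·24 + 21)/9 = 9.33333.
E[P] = 111 − 3·(q₁ + E[q₂]) = 52; Firm 1's expected profit = (E[P] − 24)·q₁ = (52 − 24)·9.33333 = 261.333.

261.33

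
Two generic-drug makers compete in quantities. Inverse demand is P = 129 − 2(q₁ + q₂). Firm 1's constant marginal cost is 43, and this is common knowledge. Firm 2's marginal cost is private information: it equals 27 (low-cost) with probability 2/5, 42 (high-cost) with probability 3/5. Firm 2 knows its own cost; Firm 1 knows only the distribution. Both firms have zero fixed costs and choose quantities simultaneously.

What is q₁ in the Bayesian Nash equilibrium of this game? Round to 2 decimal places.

Type-c best response for Firm 2: q₂(c) = (129 − c)/4 − q₁/2.
Firm 1 maximizes expected profit; its first-order condition is 129 − 4q₁ − 2E[q₂] − 43 = 0.
Substituting E[q₂] and solving: E[c₂] = 36, so q₁ = (129 − 2·43 + 36)/6 = 13.1667.

13.17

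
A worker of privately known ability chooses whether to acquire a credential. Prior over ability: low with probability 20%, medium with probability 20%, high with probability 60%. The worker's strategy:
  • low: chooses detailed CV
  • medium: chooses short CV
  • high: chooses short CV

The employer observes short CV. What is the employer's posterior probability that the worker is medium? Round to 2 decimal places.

0.25

Apply Bayes' rule using the sender's strategy as the likelihood.
P(short CV) = 0.2·0 + 0.2·1 + 0.6·1 = 0.8
P(medium | short CV) = (0.2·1) / 0.8 = 0.2 / 0.8 = 0.25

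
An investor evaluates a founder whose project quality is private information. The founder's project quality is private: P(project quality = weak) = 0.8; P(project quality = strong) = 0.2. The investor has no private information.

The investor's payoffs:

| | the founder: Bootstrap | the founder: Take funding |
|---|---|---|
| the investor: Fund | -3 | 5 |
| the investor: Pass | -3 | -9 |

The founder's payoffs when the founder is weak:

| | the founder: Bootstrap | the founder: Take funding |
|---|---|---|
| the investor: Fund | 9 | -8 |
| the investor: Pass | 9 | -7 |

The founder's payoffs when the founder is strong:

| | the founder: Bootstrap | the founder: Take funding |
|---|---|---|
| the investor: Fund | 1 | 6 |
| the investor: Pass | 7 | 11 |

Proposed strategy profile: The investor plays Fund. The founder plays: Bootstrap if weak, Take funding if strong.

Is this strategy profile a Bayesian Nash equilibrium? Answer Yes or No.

Yes

The investor plays Fund: E[Fund] = 0.8·(-3) + 0.2·(5) = -1.4; E[Pass] = -4.2. Best-responding. ✓
The founder (project quality weak), facing Fund: Bootstrap gives 9, Take funding gives -8. Proposed Bootstrap is best. ✓
The founder (project quality strong), facing Fund: Bootstrap gives 1, Take funding gives 6. Proposed Take funding is best. ✓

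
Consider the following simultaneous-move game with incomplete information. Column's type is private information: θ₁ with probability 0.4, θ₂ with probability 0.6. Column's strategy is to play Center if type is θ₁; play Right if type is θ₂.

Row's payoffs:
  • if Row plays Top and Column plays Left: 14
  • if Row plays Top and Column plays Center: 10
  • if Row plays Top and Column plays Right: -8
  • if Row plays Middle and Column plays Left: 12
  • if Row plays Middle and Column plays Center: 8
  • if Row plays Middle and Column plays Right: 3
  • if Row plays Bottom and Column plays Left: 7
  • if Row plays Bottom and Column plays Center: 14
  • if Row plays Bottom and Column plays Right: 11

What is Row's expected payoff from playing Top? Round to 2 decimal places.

E[Top] = 0.4·10 + 0.6·(-8) = 4 + (-4.8) = -0.8

-0.80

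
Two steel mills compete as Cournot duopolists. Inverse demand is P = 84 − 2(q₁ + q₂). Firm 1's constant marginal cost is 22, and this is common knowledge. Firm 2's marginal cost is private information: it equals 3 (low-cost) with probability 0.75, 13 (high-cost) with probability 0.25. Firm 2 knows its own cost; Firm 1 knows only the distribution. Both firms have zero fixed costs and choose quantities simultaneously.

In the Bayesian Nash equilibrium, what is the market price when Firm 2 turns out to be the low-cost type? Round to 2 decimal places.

35.92

Type-c best response for Firm 2: q₂(c) = (84 − c)/4 − q₁/2.
Firm 1 maximizes expected profit; its first-order condition is 84 − 4q₁ − 2E[q₂] − 22 = 0.
Substituting E[q₂] and solving: E[c₂] = 5.5, so q₁ = (84 − 2·22 + 5.5)/6 = 7.58333.
q₂(low-cost) = 16.4583, so P = 84 − 2·(7.58333 + 16.4583) = 35.9167.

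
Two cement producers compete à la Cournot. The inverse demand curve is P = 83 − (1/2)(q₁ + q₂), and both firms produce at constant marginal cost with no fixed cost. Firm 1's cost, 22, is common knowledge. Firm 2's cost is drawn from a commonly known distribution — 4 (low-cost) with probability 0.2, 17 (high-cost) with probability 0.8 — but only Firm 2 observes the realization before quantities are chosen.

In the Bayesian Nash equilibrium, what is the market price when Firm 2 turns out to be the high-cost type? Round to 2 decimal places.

41.10

Type-c best response for Firm 2: q₂(c) = (83 − c) − q₁/2.
Firm 1 maximizes expected profit; its first-order condition is 83 − q₁ − (1/2)E[q₂] − 22 = 0.
Substituting E[q₂] and solving: E[c₂] = 14.4, so q₁ = (83 − 2·22 + 14.4)/(3/2) = 35.6.
q₂(high-cost) = 48.2, so P = 83 − (1/2)·(35.6 + 48.2) = 41.1.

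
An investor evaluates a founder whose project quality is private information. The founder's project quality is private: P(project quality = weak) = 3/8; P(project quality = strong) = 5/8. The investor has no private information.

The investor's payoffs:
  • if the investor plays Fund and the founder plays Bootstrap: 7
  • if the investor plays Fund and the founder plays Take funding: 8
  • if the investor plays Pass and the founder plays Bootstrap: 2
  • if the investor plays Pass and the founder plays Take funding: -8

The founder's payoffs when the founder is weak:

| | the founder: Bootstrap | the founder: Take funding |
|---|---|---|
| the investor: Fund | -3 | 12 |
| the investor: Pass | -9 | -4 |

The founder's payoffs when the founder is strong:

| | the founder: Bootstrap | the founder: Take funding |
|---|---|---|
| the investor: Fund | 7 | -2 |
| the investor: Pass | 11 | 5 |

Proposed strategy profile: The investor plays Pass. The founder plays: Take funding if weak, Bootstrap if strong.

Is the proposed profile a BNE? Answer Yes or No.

A profile is a BNE iff every type of every player is best-responding given beliefs about the other side.
The investor plays Pass: E[Pass] = 3/8·(-8) + 5/8·(2) = -7/4; E[Fund] = 59/8. Not best-responding. ✗
The founder (project quality weak), facing Pass: Bootstrap gives -9, Take funding gives -4. Proposed Take funding is best. ✓
The founder (project quality strong), facing Pass: Bootstrap gives 11, Take funding gives 5. Proposed Bootstrap is best. ✓

No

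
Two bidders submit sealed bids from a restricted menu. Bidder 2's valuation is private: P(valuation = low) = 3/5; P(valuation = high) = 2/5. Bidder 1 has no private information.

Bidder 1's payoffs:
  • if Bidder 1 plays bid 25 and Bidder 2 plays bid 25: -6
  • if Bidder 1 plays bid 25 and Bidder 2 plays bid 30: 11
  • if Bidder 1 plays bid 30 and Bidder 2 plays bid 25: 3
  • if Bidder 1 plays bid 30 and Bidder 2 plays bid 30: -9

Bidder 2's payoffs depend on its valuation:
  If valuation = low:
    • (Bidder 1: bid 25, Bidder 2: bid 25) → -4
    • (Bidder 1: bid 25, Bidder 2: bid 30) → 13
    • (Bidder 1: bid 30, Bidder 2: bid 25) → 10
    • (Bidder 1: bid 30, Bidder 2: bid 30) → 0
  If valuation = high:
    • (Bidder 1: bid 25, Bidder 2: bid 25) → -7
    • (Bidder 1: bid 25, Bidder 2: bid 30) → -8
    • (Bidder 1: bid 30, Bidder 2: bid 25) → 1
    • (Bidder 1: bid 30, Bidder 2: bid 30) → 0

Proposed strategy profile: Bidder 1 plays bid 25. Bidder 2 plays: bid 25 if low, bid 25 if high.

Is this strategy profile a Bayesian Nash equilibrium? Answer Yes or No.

No

Bidder 1 plays bid 25: E[bid 25] = 3/5·(-6) + 2/5·(-6) = -6; E[bid 30] = 3. Not best-responding. ✗
Bidder 2 (valuation low), facing bid 25: bid 25 gives -4, bid 30 gives 13. Proposed bid 25 is not best — profitable deviation exists. ✗
Bidder 2 (valuation high), facing bid 25: bid 25 gives -7, bid 30 gives -8. Proposed bid 25 is best. ✓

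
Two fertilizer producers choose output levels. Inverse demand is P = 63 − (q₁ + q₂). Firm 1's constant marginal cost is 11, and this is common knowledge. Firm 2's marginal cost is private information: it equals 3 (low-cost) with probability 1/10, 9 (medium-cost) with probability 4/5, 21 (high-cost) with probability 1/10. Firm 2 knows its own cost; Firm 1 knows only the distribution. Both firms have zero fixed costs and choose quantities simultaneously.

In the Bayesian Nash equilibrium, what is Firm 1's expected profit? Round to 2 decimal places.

Firm 2 with cost c maximizes (63 − (q₁+q₂) − c)·q₂, giving q₂(c) = (63 − c − q₁)/2.
E[c₂] = 1/10·3 + 4/5·9 + 1/10·21 = 9.6
Firm 1's FOC against E[q₂] yields q₁ = (63 − 2·11 + E[c₂])/3 = (63 − 22 + 9.6)/3 = 16.8667.
E[P] = 63 − (q₁ + E[q₂]) = 27.8667; Firm 1's expected profit = (E[P] − 11)·q₁ = (27.8667 − 11)·16.8667 = 284.484.

284.48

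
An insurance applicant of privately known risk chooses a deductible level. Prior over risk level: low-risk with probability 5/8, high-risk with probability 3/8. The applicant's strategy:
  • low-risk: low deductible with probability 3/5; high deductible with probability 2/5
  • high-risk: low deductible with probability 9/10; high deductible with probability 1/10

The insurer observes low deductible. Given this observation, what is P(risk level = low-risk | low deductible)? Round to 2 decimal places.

0.53

P(low deductible) = (5/8)·(3/5) + (3/8)·(9/10) = 57/80
P(low-risk | low deductible) = ((5/8)·(3/5)) / (57/80) = (3/8) / (57/80) = 10/19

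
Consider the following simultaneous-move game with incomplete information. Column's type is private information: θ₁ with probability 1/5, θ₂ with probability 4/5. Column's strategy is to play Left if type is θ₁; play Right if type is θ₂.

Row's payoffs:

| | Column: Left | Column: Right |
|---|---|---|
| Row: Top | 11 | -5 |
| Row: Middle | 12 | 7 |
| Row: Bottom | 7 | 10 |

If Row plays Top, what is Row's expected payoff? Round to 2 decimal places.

E[Top] = 1/5·11 + 4/5·(-5) = 11/5 + (-4) = -9/5

-1.80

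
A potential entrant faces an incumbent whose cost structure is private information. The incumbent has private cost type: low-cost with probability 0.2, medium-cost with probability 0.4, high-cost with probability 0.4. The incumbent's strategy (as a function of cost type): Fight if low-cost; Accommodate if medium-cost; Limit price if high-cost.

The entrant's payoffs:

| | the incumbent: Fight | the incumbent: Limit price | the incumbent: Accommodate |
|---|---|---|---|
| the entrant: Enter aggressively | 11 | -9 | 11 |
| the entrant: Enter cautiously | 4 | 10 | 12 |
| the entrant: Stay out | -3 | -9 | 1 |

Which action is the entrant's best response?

E[Enter aggressively] = 0.2·(11) + 0.4·(11) + 0.4·(-9) = 3
E[Enter cautiously] = 0.2·(4) + 0.4·(12) + 0.4·(10) = 9.6
E[Stay out] = 0.2·(-3) + 0.4·(1) + 0.4·(-9) = -3.8
Best response: Enter cautiously (9.6 is the largest).

Enter cautiously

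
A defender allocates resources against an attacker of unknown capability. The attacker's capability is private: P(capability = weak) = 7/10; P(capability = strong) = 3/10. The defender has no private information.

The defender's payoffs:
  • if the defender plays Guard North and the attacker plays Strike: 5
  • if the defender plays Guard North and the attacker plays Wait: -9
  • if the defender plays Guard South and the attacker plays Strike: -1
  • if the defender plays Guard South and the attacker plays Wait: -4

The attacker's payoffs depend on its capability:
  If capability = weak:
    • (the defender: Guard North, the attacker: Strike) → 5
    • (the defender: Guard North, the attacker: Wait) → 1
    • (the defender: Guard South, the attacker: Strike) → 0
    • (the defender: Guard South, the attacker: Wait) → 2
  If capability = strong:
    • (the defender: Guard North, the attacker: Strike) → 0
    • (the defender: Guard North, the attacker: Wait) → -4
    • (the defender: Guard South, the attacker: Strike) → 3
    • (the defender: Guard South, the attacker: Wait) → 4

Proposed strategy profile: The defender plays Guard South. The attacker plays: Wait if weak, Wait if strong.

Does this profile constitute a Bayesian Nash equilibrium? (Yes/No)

Yes

A profile is a BNE iff every type of every player is best-responding given beliefs about the other side.
The defender plays Guard South: E[Guard South] = 7/10·(-4) + 3/10·(-4) = -4; E[Guard North] = -9. Best-responding. ✓
The attacker (capability weak), facing Guard South: Strike gives 0, Wait gives 2. Proposed Wait is best. ✓
The attacker (capability strong), facing Guard South: Strike gives 3, Wait gives 4. Proposed Wait is best. ✓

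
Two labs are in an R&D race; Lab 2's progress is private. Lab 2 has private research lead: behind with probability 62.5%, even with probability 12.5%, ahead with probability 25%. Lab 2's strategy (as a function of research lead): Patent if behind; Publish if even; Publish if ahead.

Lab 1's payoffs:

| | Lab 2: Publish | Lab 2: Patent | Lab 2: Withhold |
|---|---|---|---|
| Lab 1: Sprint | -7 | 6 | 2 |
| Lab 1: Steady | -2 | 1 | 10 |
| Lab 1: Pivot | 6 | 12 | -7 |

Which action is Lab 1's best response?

E[Sprint] = 0.625·(6) + 0.125·(-7) + 0.25·(-7) = 1.125
E[Steady] = 0.625·(1) + 0.125·(-2) + 0.25·(-2) = -0.125
E[Pivot] = 0.625·(12) + 0.125·(6) + 0.25·(6) = 9.75
Best response: Pivot (9.75 is the largest).

Pivot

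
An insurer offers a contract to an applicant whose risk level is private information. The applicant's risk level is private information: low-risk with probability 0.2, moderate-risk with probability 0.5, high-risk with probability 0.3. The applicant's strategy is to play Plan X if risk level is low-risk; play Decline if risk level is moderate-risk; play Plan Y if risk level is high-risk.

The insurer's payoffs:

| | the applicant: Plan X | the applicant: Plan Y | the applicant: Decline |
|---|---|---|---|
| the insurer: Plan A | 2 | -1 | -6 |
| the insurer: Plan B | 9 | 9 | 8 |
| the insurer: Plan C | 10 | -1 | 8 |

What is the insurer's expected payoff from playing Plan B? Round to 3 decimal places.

E[Plan B] = 0.2·9 + 0.5·8 + 0.3·9 = 1.8 + 4 + 2.7 = 8.5

8.500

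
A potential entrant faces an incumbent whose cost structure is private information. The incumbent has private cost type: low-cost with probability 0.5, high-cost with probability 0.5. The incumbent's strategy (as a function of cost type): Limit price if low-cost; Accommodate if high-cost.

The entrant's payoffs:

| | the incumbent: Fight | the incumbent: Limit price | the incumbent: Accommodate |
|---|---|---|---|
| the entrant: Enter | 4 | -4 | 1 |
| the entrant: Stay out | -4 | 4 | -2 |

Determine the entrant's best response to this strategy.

Stay out

E[Enter] = 0.5·(-4) + 0.5·(1) = -1.5
E[Stay out] = 0.5·(4) + 0.5·(-2) = 1
Best response: Stay out (1 is the largest).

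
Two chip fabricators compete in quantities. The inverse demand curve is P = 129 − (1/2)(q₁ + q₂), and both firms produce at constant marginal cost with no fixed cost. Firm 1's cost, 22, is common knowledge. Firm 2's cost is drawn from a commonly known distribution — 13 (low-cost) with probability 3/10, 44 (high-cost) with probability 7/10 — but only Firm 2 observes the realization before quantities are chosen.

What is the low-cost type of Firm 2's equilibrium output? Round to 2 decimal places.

76.10

Each type of Firm 2 best-responds to q₁; Firm 1 best-responds to the expected q₂ over Firm 2's types.
Firm 2 with cost c maximizes (129 − (1/2)(q₁+q₂) − c)·q₂, giving q₂(c) = (129 − c − (1/2)q₁).
E[c₂] = 3/10·13 + 7/10·44 = 34.7
Firm 1's FOC against E[q₂] yields q₁ = (129 − 2·22 + E[c₂])/(3/2) = (129 − 44 + 34.7)/(3/2) = 79.8.
q₂(low-cost) = (129 − 13 − (1/2)·79.8) = 76.1.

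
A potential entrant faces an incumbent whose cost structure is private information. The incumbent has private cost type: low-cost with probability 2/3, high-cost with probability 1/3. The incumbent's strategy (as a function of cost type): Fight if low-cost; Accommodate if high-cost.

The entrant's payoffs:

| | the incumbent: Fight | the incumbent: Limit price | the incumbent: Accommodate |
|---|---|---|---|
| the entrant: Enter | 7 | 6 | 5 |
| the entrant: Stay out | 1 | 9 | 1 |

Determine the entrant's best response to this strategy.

Enter

E[Enter] = 2/3·(7) + 1/3·(5) = 19/3
E[Stay out] = 2/3·(1) + 1/3·(1) = 1
Best response: Enter (19/3 is the largest).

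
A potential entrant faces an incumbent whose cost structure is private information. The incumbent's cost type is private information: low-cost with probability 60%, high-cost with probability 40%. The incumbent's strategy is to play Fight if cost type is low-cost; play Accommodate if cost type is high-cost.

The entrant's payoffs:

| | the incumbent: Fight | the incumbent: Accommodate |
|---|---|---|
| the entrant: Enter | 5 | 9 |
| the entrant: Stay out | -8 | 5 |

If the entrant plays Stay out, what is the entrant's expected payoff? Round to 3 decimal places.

-2.800

E[Stay out] = 0.6·(-8) + 0.4·5 = (-4.8) + 2 = -2.8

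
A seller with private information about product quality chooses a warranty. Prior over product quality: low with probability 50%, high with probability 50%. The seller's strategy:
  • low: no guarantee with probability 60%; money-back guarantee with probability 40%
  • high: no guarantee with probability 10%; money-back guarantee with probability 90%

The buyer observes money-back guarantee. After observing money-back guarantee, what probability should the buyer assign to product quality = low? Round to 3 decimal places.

Apply Bayes' rule using the sender's strategy as the likelihood.
P(money-back guarantee) = 0.5·0.4 + 0.5·0.9 = 0.65
P(low | money-back guarantee) = (0.5·0.4) / 0.65 = 0.2 / 0.65 = 0.307692

0.308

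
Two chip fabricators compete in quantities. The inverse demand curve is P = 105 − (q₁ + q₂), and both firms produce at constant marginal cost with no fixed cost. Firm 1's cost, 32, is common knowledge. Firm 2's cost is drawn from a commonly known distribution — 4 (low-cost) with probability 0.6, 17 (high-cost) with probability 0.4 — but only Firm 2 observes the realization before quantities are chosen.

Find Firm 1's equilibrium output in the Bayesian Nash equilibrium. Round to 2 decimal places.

16.73

Each type of Firm 2 best-responds to q₁; Firm 1 best-responds to the expected q₂ over Firm 2's types.
Firm 2 with cost c maximizes (105 − (q₁+q₂) − c)·q₂, giving q₂(c) = (105 − c − q₁)/2.
E[c₂] = 0.6·4 + 0.4·17 = 9.2
Firm 1's FOC against E[q₂] yields q₁ = (105 − 2·32 + E[c₂])/3 = (105 − 64 + 9.2)/3 = 16.7333.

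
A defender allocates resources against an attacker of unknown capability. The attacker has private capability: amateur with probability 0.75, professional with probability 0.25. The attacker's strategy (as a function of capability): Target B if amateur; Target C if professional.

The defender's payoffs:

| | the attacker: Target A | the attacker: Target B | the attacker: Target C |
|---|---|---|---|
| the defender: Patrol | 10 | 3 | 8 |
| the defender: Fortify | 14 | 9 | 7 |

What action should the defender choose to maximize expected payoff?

Fortify

E[Patrol] = 0.75·(3) + 0.25·(8) = 4.25
E[Fortify] = 0.75·(9) + 0.25·(7) = 8.5
Best response: Fortify (8.5 is the largest).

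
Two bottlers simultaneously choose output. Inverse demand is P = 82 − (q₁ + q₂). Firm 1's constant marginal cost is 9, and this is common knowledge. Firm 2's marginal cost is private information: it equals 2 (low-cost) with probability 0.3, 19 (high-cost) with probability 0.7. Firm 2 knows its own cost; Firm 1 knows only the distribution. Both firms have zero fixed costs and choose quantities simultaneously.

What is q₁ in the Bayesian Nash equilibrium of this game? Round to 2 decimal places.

Firm 2 with cost c maximizes (82 − (q₁+q₂) − c)·q₂, giving q₂(c) = (82 − c − q₁)/2.
E[c₂] = 0.3·2 + 0.7·19 = 13.9
Firm 1's FOC against E[q₂] yields q₁ = (82 − 2·9 + E[c₂])/3 = (82 − 18 + 13.9)/3 = 25.9667.

25.97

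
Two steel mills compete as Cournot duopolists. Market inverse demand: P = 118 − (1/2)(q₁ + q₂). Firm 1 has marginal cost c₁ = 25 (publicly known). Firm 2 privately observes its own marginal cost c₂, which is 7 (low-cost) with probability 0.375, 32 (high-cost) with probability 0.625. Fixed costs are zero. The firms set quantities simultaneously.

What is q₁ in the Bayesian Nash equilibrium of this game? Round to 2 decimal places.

Type-c best response for Firm 2: q₂(c) = (118 − c) − q₁/2.
Firm 1 maximizes expected profit; its first-order condition is 118 − q₁ − (1/2)E[q₂] − 25 = 0.
Substituting E[q₂] and solving: E[c₂] = 22.625, so q₁ = (118 − 2·25 + 22.625)/(3/2) = 60.4167.

60.42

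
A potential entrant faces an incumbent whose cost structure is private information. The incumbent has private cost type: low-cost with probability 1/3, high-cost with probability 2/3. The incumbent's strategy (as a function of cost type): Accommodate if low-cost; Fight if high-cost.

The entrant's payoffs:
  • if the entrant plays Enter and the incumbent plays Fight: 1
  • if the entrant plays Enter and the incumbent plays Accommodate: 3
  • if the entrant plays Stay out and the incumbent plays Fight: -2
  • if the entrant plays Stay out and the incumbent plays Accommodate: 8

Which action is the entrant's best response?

Enter

E[Enter] = 1/3·(3) + 2/3·(1) = 5/3
E[Stay out] = 1/3·(8) + 2/3·(-2) = 4/3
Best response: Enter (5/3 is the largest).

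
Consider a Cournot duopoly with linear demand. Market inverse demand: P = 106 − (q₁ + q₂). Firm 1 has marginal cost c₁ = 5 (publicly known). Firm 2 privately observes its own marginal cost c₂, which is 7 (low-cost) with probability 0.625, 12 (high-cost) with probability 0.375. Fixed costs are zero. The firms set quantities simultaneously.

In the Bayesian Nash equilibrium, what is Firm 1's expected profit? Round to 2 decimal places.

Type-c best response for Firm 2: q₂(c) = (106 − c)/2 − q₁/2.
Firm 1 maximizes expected profit; its first-order condition is 106 − 2q₁ − E[q₂] − 5 = 0.
Substituting E[q₂] and solving: E[c₂] = 8.875, so q₁ = (106 − 2·5 + 8.875)/3 = 34.9583.
E[P] = 106 − (q₁ + E[q₂]) = 39.9583; Firm 1's expected profit = (E[P] − 5)·q₁ = (39.9583 − 5)·34.9583 = 1222.09.

1222.09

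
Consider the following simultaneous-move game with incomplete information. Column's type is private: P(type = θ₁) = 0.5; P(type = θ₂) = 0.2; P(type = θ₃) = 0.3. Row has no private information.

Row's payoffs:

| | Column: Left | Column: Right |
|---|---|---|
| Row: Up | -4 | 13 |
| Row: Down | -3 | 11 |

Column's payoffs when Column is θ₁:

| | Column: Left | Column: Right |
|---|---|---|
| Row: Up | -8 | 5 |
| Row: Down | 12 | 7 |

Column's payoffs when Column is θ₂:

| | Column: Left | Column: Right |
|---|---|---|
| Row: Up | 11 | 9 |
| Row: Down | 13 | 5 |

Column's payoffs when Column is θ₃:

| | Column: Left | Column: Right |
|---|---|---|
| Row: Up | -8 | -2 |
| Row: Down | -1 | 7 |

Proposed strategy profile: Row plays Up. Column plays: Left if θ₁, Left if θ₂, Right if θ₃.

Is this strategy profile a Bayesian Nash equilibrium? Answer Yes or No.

No

Row plays Up: E[Up] = 0.5·(-4) + 0.2·(-4) + 0.3·(13) = 1.1; E[Down] = 1.2. Not best-responding. ✗
Column (type θ₁), facing Up: Left gives -8, Right gives 5. Proposed Left is not best — profitable deviation exists. ✗
Column (type θ₂), facing Up: Left gives 11, Right gives 9. Proposed Left is best. ✓
Column (type θ₃), facing Up: Left gives -8, Right gives -2. Proposed Right is best. ✓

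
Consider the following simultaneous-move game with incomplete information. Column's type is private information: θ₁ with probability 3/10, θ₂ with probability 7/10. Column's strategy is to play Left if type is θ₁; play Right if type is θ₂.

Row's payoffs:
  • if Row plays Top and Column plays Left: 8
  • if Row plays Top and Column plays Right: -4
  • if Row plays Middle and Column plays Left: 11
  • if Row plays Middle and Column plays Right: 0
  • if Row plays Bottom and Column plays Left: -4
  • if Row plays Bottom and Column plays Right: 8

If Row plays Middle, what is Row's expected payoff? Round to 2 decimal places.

3.30

Take the expectation over Column's type, weighting each type's action by its prior probability.
E[Middle] = 3/10·11 + 7/10·0 = 33/10 + 0 = 33/10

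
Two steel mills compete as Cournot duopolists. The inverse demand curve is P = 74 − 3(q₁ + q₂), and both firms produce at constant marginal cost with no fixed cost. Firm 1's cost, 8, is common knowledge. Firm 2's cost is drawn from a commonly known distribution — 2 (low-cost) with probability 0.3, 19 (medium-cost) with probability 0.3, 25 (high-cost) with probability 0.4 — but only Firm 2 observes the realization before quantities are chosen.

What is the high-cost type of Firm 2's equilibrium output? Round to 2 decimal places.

Firm 2 with cost c maximizes (74 − 3(q₁+q₂) − c)·q₂, giving q₂(c) = (74 − c − 3q₁)/6.
E[c₂] = 0.3·2 + 0.3·19 + 0.4·25 = 16.3
Firm 1's FOC against E[q₂] yields q₁ = (74 − 2·8 + E[c₂])/9 = (74 − 16 + 16.3)/9 = 8.25556.
q₂(high-cost) = (74 − 25 − 3·8.25556)/6 = 4.03889.

4.04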